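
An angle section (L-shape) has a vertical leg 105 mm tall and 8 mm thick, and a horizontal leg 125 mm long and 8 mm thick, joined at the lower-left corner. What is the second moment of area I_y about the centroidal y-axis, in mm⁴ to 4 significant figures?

Treat the section as a set of non-overlapping primitives; coordinates are from the bounding-box lower-left.
Vertical leg: 8 × 105, A = 840 mm², x = 4 mm, Ī = 4 480 mm⁴.
Horizontal leg (remainder): 117 × 8, A = 936 mm², x = 66.5 mm, Ī = 1 067 742 mm⁴.
Centroid: x̄ = ΣA·x / ΣA = 36.9392 mm.
Transfer each piece to the centroidal y-axis using Ī + A·d² with d = x − 36.9392:
  vertical leg: d = -32.9392 mm → contributes +915 872 mm⁴
  horizontal leg (remainder): d = 29.5608 mm → contributes +1 885 658 mm⁴
Total I = 2 801 529 mm⁴.

I_y ≈ 2.802 × 10⁶ mm⁴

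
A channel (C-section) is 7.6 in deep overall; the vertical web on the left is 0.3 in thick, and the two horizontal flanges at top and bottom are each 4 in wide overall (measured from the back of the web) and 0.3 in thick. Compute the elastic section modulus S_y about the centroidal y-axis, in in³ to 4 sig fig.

S_y ≈ 2.462 in³

Break the section into simple shapes (no overlaps), measuring from the bottom-left corner of the bounding box.
Web: 0.3 × 7.6, A = 2.28 in², x = 0.15 in, Ī = 0.0171 in⁴.
Top flange (beyond web): 3.7 × 0.3, A = 1.11 in², x = 2.15 in, Ī = 1.26633 in⁴.
Bottom flange (beyond web): 3.7 × 0.3, A = 1.11 in², x = 2.15 in, Ī = 1.26633 in⁴.
Centroid: x̄ = ΣA·x / ΣA = 1.13667 in.
Transfer each piece to the centroidal y-axis using Ī + A·d² with d = x − 1.13667:
  web: d = -0.986667 in → contributes +2.23671 in⁴
  top flange (beyond web): d = 1.01333 in → contributes +2.40612 in⁴
  bottom flange (beyond web): d = 1.01333 in → contributes +2.40612 in⁴
Total I = 7.04895 in⁴.
Extreme fibre distance c = 2.86333 in; S = I/c = 2.4618 in³.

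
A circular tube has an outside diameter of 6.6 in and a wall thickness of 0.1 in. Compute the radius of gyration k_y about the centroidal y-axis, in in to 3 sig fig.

Decompose the section into non-overlapping parts with the origin at the bottom-left of its bounding rectangle.
Outer circle: ⌀6.6, A = 34.212 in², x = 3.3 in, Ī = 93.142 in⁴.
Bore (subtracted): ⌀6.4, A = 32.17 in², x = 3.3 in, Ī = 82.355 in⁴.
By symmetry the centroid is at mid-width, x̄ = 3.3 in.
All pieces are centred on the centroidal y-axis, so I = ΣĪ (holes subtracted) = 10.787 in⁴.
Radius of gyration: k = √(I/A) = √(10.787 / 2.042) = 2.2984 in.

k_y ≈ 2.30 in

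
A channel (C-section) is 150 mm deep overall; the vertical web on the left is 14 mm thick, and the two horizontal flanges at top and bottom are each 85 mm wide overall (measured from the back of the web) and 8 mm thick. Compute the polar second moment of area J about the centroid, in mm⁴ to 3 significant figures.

J ≈ 1.15 × 10⁷ mm⁴

Treat the section as a set of non-overlapping primitives; coordinates are from the bounding-box lower-left.
Web: 14 × 150, A = 2 100 mm², y = 75 mm, Ī = 3 937 500 mm⁴.
Top flange (beyond web): 71 × 8, A = 568 mm², y = 146 mm, Ī = 3029.3 mm⁴.
Bottom flange (beyond web): 71 × 8, A = 568 mm², y = 4 mm, Ī = 3029.3 mm⁴.
By symmetry the centroid is at mid-height, ȳ = 75 mm.
Transfer each piece to the centroidal x-axis using Ī + A·d² with d = y − 75:
  web: d = 0 mm → contributes +3 937 500 mm⁴
  top flange (beyond web): d = 71 mm → contributes +2 866 317 mm⁴
  bottom flange (beyond web): d = -71 mm → contributes +2 866 317 mm⁴
Total I = 9 670 135 mm⁴.
For the y-axis: x̄ = 21.92 mm.
Repeating about the centroidal y-axis gives I_y = 1 843 094 mm⁴.
Polar second moment: J = I_x + I_y = 11 513 228 mm⁴.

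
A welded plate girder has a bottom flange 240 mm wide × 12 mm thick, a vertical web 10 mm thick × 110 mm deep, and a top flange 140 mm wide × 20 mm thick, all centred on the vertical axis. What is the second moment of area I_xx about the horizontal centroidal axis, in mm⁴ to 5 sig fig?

I_xx ≈ 2.3778 × 10⁷ mm⁴

Treat the section as a set of non-overlapping primitives; coordinates are from the bounding-box lower-left.
Bottom plate: 240 × 12, A = 2 880 mm², y = 6 mm, Ī = 34 560 mm⁴.
Web plate: 10 × 110, A = 1 100 mm², y = 67 mm, Ī = 1 109 167 mm⁴.
Top plate: 140 × 20, A = 2 800 mm², y = 132 mm, Ī = 93333.33 mm⁴.
Centroid: ȳ = ΣA·y / ΣA = 67.93215 mm.
Transfer each piece to the horizontal centroidal axis using Ī + A·d² with d = y − 67.93215:
  bottom plate: d = -61.93215 mm → contributes +11 081 064 mm⁴
  web plate: d = -0.9321534 mm → contributes +1 110 122 mm⁴
  top plate: d = 64.06785 mm → contributes +11 586 462 mm⁴
Total I = 23 777 649 mm⁴.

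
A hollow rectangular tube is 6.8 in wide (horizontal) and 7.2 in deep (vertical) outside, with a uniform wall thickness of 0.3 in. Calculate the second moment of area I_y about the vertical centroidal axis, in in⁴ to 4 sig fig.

I_y ≈ 57.58 in⁴

Break the section into simple shapes (no overlaps), measuring from the bottom-left corner of the bounding box.
Outer rectangle: 6.8 × 7.2, A = 48.96 in², x = 3.4 in, Ī = 188.659 in⁴.
Inner void (subtracted): 6.2 × 6.6, A = 40.92 in², x = 3.4 in, Ī = 131.08 in⁴.
By symmetry the centroid is at mid-width, x̄ = 3.4 in.
All pieces are centred on the vertical centroidal axis, so I = ΣĪ (holes subtracted) = 57.5788 in⁴.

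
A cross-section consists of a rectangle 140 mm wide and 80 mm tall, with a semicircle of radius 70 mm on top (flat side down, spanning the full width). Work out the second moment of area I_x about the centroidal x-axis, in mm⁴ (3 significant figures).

Break the section into simple shapes (no overlaps), measuring from the bottom-left corner of the bounding box.
Rectangular body: 140 × 80, A = 11 200 mm², y = 40 mm, Ī = 5 973 333 mm⁴.
Semicircular cap: semicircle r = 70, A = 7696.9 mm², y = 109.71 mm, Ī = 2 635 265 mm⁴.
Centroid: ȳ = ΣA·y / ΣA = 68.393 mm.
Transfer each piece to the centroidal x-axis using Ī + A·d² with d = y − 68.393:
  rectangular body: d = -28.393 mm → contributes +15 002 454 mm⁴
  semicircular cap: d = 41.316 mm → contributes +15 773 817 mm⁴
Total I = 30 776 271 mm⁴.

I_x ≈ 3.08 × 10⁷ mm⁴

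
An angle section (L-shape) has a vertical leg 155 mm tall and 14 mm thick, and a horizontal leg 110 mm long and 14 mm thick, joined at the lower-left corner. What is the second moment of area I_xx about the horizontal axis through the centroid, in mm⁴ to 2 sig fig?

Break the section into simple shapes (no overlaps), measuring from the bottom-left corner of the bounding box.
Vertical leg: 14 × 155, A = 2 170 mm², y = 77.5 mm, Ī = 4 344 521 mm⁴.
Horizontal leg (remainder): 96 × 14, A = 1 344 mm², y = 7 mm, Ī = 21 952 mm⁴.
Centroid: ȳ = ΣA·y / ΣA = 50.54 mm.
Transfer each piece to the horizontal axis through the centroid using Ī + A·d² with d = y − 50.54:
  vertical leg: d = 26.96 mm → contributes +5 922 252 mm⁴
  horizontal leg (remainder): d = -43.54 mm → contributes +2 569 330 mm⁴
Total I = 8 491 582 mm⁴.

I_xx ≈ 8.5 × 10⁶ mm⁴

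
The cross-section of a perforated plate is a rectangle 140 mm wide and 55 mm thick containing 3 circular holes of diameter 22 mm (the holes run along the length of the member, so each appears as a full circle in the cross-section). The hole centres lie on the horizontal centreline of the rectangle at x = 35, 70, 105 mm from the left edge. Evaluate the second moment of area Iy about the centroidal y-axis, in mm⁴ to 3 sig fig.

Iy ≈ 1.16 × 10⁷ mm⁴

Split into non-overlapping primitives; take the origin at the lower-left of the bounding box.
Plate: 140 × 55, A = 7 700 mm², x = 70 mm, Ī = 12 576 667 mm⁴.
Hole 1 (subtracted): ⌀22, A = 380.13 mm², x = 35 mm, Ī = 11 499 mm⁴.
Hole 2 (subtracted): ⌀22, A = 380.13 mm², x = 70 mm, Ī = 11 499 mm⁴.
Hole 3 (subtracted): ⌀22, A = 380.13 mm², x = 105 mm, Ī = 11 499 mm⁴.
By symmetry the centroid is at mid-width, x̄ = 70 mm.
Transfer each piece to the centroidal y-axis using Ī + A·d² with d = x − 70:
  plate: d = 0 mm → contributes +12 576 667 mm⁴
  hole 1: d = -35 mm → contributes −477 162 mm⁴
  hole 2: d = 0 mm → contributes −11 499 mm⁴
  hole 3: d = 35 mm → contributes −477 162 mm⁴
Total I = 11 610 844 mm⁴.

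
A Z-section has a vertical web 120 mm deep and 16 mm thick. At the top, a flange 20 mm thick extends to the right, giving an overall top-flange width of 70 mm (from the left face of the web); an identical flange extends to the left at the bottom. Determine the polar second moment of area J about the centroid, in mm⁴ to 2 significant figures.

J ≈ 1.1 × 10⁷ mm⁴

Break the section into simple shapes (no overlaps), measuring from the bottom-left corner of the bounding box.
Web: 16 × 120, A = 1 920 mm², y = 60 mm, Ī = 2 304 000 mm⁴.
Top flange (beyond web): 54 × 20, A = 1 080 mm², y = 110 mm, Ī = 36 000 mm⁴.
Bottom flange (beyond web): 54 × 20, A = 1 080 mm², y = 10 mm, Ī = 36 000 mm⁴.
Centroid: ȳ = ΣA·y / ΣA = 60 mm.
Transfer each piece to the centroidal x-axis using Ī + A·d² with d = y − 60:
  web: d = 0 mm → contributes +2 304 000 mm⁴
  top flange (beyond web): d = 50 mm → contributes +2 736 000 mm⁴
  bottom flange (beyond web): d = -50 mm → contributes +2 736 000 mm⁴
Total I = 7 776 000 mm⁴.
For the y-axis: x̄ = 62 mm.
Repeating about the centroidal y-axis gives I_y = 3 211 840 mm⁴.
Polar second moment: J = I_x + I_y = 10 987 840 mm⁴.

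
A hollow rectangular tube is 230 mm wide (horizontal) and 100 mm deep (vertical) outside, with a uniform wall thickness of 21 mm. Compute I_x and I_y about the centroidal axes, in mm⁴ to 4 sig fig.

Break the section into simple shapes (no overlaps), measuring from the bottom-left corner of the bounding box.
Outer rectangle: 230 × 100, A = 23 000 mm², y = 50 mm, Ī = 19 166 667 mm⁴.
Inner void (subtracted): 188 × 58, A = 10 904 mm², y = 50 mm, Ī = 3 056 755 mm⁴.
By symmetry the centroid is at mid-height, ȳ = 50 mm.
All pieces are centred on the centroidal x-axis, so I = ΣĪ (holes subtracted) = 16 109 912 mm⁴.
Repeating about the centroidal y-axis gives I_y = 69 275 752 mm⁴.

I_x ≈ 1.611 × 10⁷ mm⁴, I_y ≈ 6.928 × 10⁷ mm⁴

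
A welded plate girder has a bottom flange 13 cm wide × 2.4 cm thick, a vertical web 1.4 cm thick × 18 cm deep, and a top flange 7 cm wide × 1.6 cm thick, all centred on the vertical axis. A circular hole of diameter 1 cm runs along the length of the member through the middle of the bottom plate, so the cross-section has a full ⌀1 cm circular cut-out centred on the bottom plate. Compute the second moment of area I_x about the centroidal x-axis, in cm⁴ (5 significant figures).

I_x ≈ 4336.2 cm⁴

Treat the section as a set of non-overlapping primitives; coordinates are from the bounding-box lower-left.
Bottom plate: 13 × 2.4, A = 31.2 cm², y = 1.2 cm, Ī = 14.976 cm⁴.
Web plate: 1.4 × 18, A = 25.2 cm², y = 11.4 cm, Ī = 680.4 cm⁴.
Top plate: 7 × 1.6, A = 11.2 cm², y = 21.2 cm, Ī = 2.389333 cm⁴.
Hole (subtracted): ⌀1, A = 0.7853982 cm², y = 1.2 cm, Ī = 0.04908739 cm⁴.
Centroid: ȳ = ΣA·y / ΣA = 8.399624 cm.
Transfer each piece to the centroidal x-axis using Ī + A·d² with d = y − 8.399624:
  bottom plate: d = -7.199624 cm → contributes +1632.215 cm⁴
  web plate: d = 3.000376 cm → contributes +907.2569 cm⁴
  top plate: d = 12.80038 cm → contributes +1837.505 cm⁴
  hole: d = -7.199624 cm → contributes −40.75987 cm⁴
Total I = 4336.217 cm⁴.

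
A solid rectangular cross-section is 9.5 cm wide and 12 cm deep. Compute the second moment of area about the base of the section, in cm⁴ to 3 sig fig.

I_base ≈ 5470 cm⁴

The section: 9.5 × 12, A = 114 cm², y = 6 cm, Ī = 1 368 cm⁴.
Transfer it to a horizontal axis along the bottom face using Ī + A·d² with d = y − 0:
  the section: d = 6 cm → contributes +5 472 cm⁴
Total I = 5 472 cm⁴.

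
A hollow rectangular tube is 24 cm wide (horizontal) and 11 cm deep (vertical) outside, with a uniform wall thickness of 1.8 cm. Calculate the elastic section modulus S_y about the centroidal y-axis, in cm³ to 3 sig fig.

S_y ≈ 620 cm³

Split into non-overlapping primitives; take the origin at the lower-left of the bounding box.
Outer rectangle: 24 × 11, A = 264 cm², x = 12 cm, Ī = 12 672 cm⁴.
Inner void (subtracted): 20.4 × 7.4, A = 150.96 cm², x = 12 cm, Ī = 5235.3 cm⁴.
By symmetry the centroid is at mid-width, x̄ = 12 cm.
All pieces are centred on the centroidal y-axis, so I = ΣĪ (holes subtracted) = 7436.7 cm⁴.
Extreme fibre distance c = 12 cm; S = I/c = 619.73 cm³.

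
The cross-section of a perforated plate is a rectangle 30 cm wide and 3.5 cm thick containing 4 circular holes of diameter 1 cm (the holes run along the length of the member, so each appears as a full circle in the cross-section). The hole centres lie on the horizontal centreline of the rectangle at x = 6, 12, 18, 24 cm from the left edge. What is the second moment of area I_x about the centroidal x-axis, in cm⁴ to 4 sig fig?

Treat the section as a set of non-overlapping primitives; coordinates are from the bounding-box lower-left.
Plate: 30 × 3.5, A = 105 cm², y = 1.75 cm, Ī = 107.188 cm⁴.
Hole 1 (subtracted): ⌀1, A = 0.785398 cm², y = 1.75 cm, Ī = 0.0490874 cm⁴.
Hole 2 (subtracted): ⌀1, A = 0.785398 cm², y = 1.75 cm, Ī = 0.0490874 cm⁴.
Hole 3 (subtracted): ⌀1, A = 0.785398 cm², y = 1.75 cm, Ī = 0.0490874 cm⁴.
Hole 4 (subtracted): ⌀1, A = 0.785398 cm², y = 1.75 cm, Ī = 0.0490874 cm⁴.
By symmetry the centroid is at mid-height, ȳ = 1.75 cm.
All pieces are centred on the centroidal x-axis, so I = ΣĪ (holes subtracted) = 106.991 cm⁴.

I_x ≈ 107.0 cm⁴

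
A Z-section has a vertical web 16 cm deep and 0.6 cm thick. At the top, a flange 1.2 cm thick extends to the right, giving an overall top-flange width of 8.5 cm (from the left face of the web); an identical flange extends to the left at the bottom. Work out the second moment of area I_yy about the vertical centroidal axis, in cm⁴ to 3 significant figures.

I_yy ≈ 441 cm⁴

Treat the section as a set of non-overlapping primitives; coordinates are from the bounding-box lower-left.
Web: 0.6 × 16, A = 9.6 cm², x = 8.2 cm, Ī = 0.288 cm⁴.
Top flange (beyond web): 7.9 × 1.2, A = 9.48 cm², x = 12.45 cm, Ī = 49.304 cm⁴.
Bottom flange (beyond web): 7.9 × 1.2, A = 9.48 cm², x = 3.95 cm, Ī = 49.304 cm⁴.
Centroid: x̄ = ΣA·x / ΣA = 8.2 cm.
Transfer each piece to the vertical centroidal axis using Ī + A·d² with d = x − 8.2:
  web: d = 0 cm → contributes +0.288 cm⁴
  top flange (beyond web): d = 4.25 cm → contributes +220.54 cm⁴
  bottom flange (beyond web): d = -4.25 cm → contributes +220.54 cm⁴
Total I = 441.36 cm⁴.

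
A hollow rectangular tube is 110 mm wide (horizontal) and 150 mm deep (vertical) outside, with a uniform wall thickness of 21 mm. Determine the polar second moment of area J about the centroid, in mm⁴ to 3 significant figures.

Treat the section as a set of non-overlapping primitives; coordinates are from the bounding-box lower-left.
Outer rectangle: 110 × 150, A = 16 500 mm², y = 75 mm, Ī = 30 937 500 mm⁴.
Inner void (subtracted): 68 × 108, A = 7 344 mm², y = 75 mm, Ī = 7 138 368 mm⁴.
By symmetry the centroid is at mid-height, ȳ = 75 mm.
All pieces are centred on the centroidal x-axis, so I = ΣĪ (holes subtracted) = 23 799 132 mm⁴.
Repeating about the centroidal y-axis gives I_y = 13 807 612 mm⁴.
Polar second moment: J = I_x + I_y = 37 606 744 mm⁴.

J ≈ 3.76 × 10⁷ mm⁴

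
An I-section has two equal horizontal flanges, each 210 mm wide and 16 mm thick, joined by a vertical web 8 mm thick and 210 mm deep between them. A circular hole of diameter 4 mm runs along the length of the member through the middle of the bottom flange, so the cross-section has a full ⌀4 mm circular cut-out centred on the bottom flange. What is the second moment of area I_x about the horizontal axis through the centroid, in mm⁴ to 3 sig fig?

Treat the section as a set of non-overlapping primitives; coordinates are from the bounding-box lower-left.
Bottom flange: 210 × 16, A = 3 360 mm², y = 8 mm, Ī = 71 680 mm⁴.
Web: 8 × 210, A = 1 680 mm², y = 121 mm, Ī = 6 174 000 mm⁴.
Top flange: 210 × 16, A = 3 360 mm², y = 234 mm, Ī = 71 680 mm⁴.
Hole (subtracted): ⌀4, A = 12.566 mm², y = 8 mm, Ī = 12.566 mm⁴.
Centroid: ȳ = ΣA·y / ΣA = 121.17 mm.
Transfer each piece to the horizontal axis through the centroid using Ī + A·d² with d = y − 121.17:
  bottom flange: d = -113.17 mm → contributes +43 104 177 mm⁴
  web: d = -0.1693 mm → contributes +6 174 048 mm⁴
  top flange: d = 112.83 mm → contributes +42 847 056 mm⁴
  hole: d = -113.17 mm → contributes −160 954 mm⁴
Total I = 91 964 327 mm⁴.

I_x ≈ 9.20 × 10⁷ mm⁴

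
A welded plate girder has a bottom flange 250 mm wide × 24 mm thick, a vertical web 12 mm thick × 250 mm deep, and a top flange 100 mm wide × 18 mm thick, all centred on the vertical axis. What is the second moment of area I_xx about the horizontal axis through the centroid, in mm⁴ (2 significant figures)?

Break the section into simple shapes (no overlaps), measuring from the bottom-left corner of the bounding box.
Bottom plate: 250 × 24, A = 6 000 mm², y = 12 mm, Ī = 288 000 mm⁴.
Web plate: 12 × 250, A = 3 000 mm², y = 149 mm, Ī = 15 625 000 mm⁴.
Top plate: 100 × 18, A = 1 800 mm², y = 283 mm, Ī = 48 600 mm⁴.
Centroid: ȳ = ΣA·y / ΣA = 95.22 mm.
Transfer each piece to the horizontal axis through the centroid using Ī + A·d² with d = y − 95.22:
  bottom plate: d = -83.22 mm → contributes +41 843 630 mm⁴
  web plate: d = 53.78 mm → contributes +24 301 148 mm⁴
  top plate: d = 187.8 mm → contributes +63 517 489 mm⁴
Total I = 129 662 267 mm⁴.

I_xx ≈ 1.3 × 10⁸ mm⁴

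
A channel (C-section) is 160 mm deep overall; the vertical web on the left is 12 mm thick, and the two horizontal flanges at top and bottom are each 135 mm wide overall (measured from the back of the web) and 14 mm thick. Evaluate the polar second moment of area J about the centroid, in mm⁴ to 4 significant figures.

J ≈ 3.249 × 10⁷ mm⁴

Split into non-overlapping primitives; take the origin at the lower-left of the bounding box.
Web: 12 × 160, A = 1 920 mm², y = 80 mm, Ī = 4 096 000 mm⁴.
Top flange (beyond web): 123 × 14, A = 1 722 mm², y = 153 mm, Ī = 28 126 mm⁴.
Bottom flange (beyond web): 123 × 14, A = 1 722 mm², y = 7 mm, Ī = 28 126 mm⁴.
By symmetry the centroid is at mid-height, ȳ = 80 mm.
Transfer each piece to the centroidal x-axis using Ī + A·d² with d = y − 80:
  web: d = 0 mm → contributes +4 096 000 mm⁴
  top flange (beyond web): d = 73 mm → contributes +9 204 664 mm⁴
  bottom flange (beyond web): d = -73 mm → contributes +9 204 664 mm⁴
Total I = 22 505 328 mm⁴.
For the y-axis: x̄ = 49.3389 mm.
Repeating about the centroidal y-axis gives I_y = 9 981 788 mm⁴.
Polar second moment: J = I_x + I_y = 32 487 116 mm⁴.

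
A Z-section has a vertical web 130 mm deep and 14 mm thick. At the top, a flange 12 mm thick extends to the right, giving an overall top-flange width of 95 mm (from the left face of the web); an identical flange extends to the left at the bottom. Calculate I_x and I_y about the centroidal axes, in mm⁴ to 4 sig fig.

I_x ≈ 9.354 × 10⁶ mm⁴, I_y ≈ 5.479 × 10⁶ mm⁴

Split into non-overlapping primitives; take the origin at the lower-left of the bounding box.
Web: 14 × 130, A = 1 820 mm², y = 65 mm, Ī = 2 563 167 mm⁴.
Top flange (beyond web): 81 × 12, A = 972 mm², y = 124 mm, Ī = 11 664 mm⁴.
Bottom flange (beyond web): 81 × 12, A = 972 mm², y = 6 mm, Ī = 11 664 mm⁴.
Centroid: ȳ = ΣA·y / ΣA = 65 mm.
Transfer each piece to the centroidal x-axis using Ī + A·d² with d = y − 65:
  web: d = 0 mm → contributes +2 563 167 mm⁴
  top flange (beyond web): d = 59 mm → contributes +3 395 196 mm⁴
  bottom flange (beyond web): d = -59 mm → contributes +3 395 196 mm⁴
Total I = 9 353 559 mm⁴.
For the y-axis: x̄ = 88 mm.
Repeating about the centroidal y-axis gives I_y = 5 478 759 mm⁴.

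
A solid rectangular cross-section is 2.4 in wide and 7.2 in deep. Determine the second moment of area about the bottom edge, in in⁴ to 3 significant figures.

I_base ≈ 299 in⁴

The section: 2.4 × 7.2, A = 17.28 in², y = 3.6 in, Ī = 74.65 in⁴.
Transfer it to the base of the section using Ī + A·d² with d = y − 0:
  the section: d = 3.6 in → contributes +298.6 in⁴
Total I = 298.6 in⁴.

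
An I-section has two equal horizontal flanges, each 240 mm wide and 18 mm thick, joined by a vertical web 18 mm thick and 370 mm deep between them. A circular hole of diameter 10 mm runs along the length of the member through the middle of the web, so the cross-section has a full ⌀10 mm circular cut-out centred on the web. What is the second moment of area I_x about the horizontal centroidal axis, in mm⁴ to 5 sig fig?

I_x ≈ 4.0139 × 10⁸ mm⁴

Treat the section as a set of non-overlapping primitives; coordinates are from the bounding-box lower-left.
Bottom flange: 240 × 18, A = 4 320 mm², y = 9 mm, Ī = 116 640 mm⁴.
Web: 18 × 370, A = 6 660 mm², y = 203 mm, Ī = 75 979 500 mm⁴.
Top flange: 240 × 18, A = 4 320 mm², y = 397 mm, Ī = 116 640 mm⁴.
Hole (subtracted): ⌀10, A = 78.53982 mm², y = 203 mm, Ī = 490.8739 mm⁴.
By symmetry the centroid is at mid-height, ȳ = 203 mm.
Transfer each piece to the horizontal centroidal axis using Ī + A·d² with d = y − 203:
  bottom flange: d = -194 mm → contributes +162 704 160 mm⁴
  web: d = 0 mm → contributes +75 979 500 mm⁴
  top flange: d = 194 mm → contributes +162 704 160 mm⁴
  hole: d = 0 mm → contributes −490.8739 mm⁴
Total I = 401 387 329 mm⁴.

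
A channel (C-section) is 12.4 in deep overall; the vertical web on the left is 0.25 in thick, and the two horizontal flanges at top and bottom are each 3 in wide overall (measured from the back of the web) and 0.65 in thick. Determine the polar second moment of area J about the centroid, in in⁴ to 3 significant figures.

J ≈ 169 in⁴

Treat the section as a set of non-overlapping primitives; coordinates are from the bounding-box lower-left.
Web: 0.25 × 12.4, A = 3.1 in², y = 6.2 in, Ī = 39.721 in⁴.
Top flange (beyond web): 2.75 × 0.65, A = 1.7875 in², y = 12.075 in, Ī = 0.062935 in⁴.
Bottom flange (beyond web): 2.75 × 0.65, A = 1.7875 in², y = 0.325 in, Ī = 0.062935 in⁴.
By symmetry the centroid is at mid-height, ȳ = 6.2 in.
Transfer each piece to the centroidal x-axis using Ī + A·d² with d = y − 6.2:
  web: d = 0 in → contributes +39.721 in⁴
  top flange (beyond web): d = 5.875 in → contributes +61.76 in⁴
  bottom flange (beyond web): d = -5.875 in → contributes +61.76 in⁴
Total I = 163.24 in⁴.
For the y-axis: x̄ = 0.92837 in.
Repeating about the centroidal y-axis gives I_y = 6.0048 in⁴.
Polar second moment: J = I_x + I_y = 169.25 in⁴.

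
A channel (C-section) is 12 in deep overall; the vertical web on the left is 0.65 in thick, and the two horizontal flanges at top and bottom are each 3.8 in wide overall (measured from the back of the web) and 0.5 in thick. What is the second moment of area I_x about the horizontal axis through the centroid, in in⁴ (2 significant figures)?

I_x ≈ 200 in⁴

Decompose the section into non-overlapping parts with the origin at the bottom-left of its bounding rectangle.
Web: 0.65 × 12, A = 7.8 in², y = 6 in, Ī = 93.6 in⁴.
Top flange (beyond web): 3.15 × 0.5, A = 1.575 in², y = 11.75 in, Ī = 0.03281 in⁴.
Bottom flange (beyond web): 3.15 × 0.5, A = 1.575 in², y = 0.25 in, Ī = 0.03281 in⁴.
By symmetry the centroid is at mid-height, ȳ = 6 in.
Transfer each piece to the horizontal axis through the centroid using Ī + A·d² with d = y − 6:
  web: d = 0 in → contributes +93.6 in⁴
  top flange (beyond web): d = 5.75 in → contributes +52.11 in⁴
  bottom flange (beyond web): d = -5.75 in → contributes +52.11 in⁴
Total I = 197.8 in⁴.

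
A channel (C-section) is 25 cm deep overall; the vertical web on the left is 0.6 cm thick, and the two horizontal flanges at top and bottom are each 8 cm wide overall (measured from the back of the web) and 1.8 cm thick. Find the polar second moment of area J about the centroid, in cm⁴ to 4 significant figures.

Decompose the section into non-overlapping parts with the origin at the bottom-left of its bounding rectangle.
Web: 0.6 × 25, A = 15 cm², y = 12.5 cm, Ī = 781.25 cm⁴.
Top flange (beyond web): 7.4 × 1.8, A = 13.32 cm², y = 24.1 cm, Ī = 3.5964 cm⁴.
Bottom flange (beyond web): 7.4 × 1.8, A = 13.32 cm², y = 0.9 cm, Ī = 3.5964 cm⁴.
By symmetry the centroid is at mid-height, ȳ = 12.5 cm.
Transfer each piece to the centroidal x-axis using Ī + A·d² with d = y − 12.5:
  web: d = 0 cm → contributes +781.25 cm⁴
  top flange (beyond web): d = 11.6 cm → contributes +1795.94 cm⁴
  bottom flange (beyond web): d = -11.6 cm → contributes +1795.94 cm⁴
Total I = 4373.12 cm⁴.
For the y-axis: x̄ = 2.85908 cm.
Repeating about the centroidal y-axis gives I_y = 275.562 cm⁴.
Polar second moment: J = I_x + I_y = 4648.68 cm⁴.

J ≈ 4649 cm⁴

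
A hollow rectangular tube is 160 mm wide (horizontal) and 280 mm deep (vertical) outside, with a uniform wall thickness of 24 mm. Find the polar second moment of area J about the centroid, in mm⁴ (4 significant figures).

J ≈ 2.446 × 10⁸ mm⁴

Decompose the section into non-overlapping parts with the origin at the bottom-left of its bounding rectangle.
Outer rectangle: 160 × 280, A = 44 800 mm², y = 140 mm, Ī = 292 693 333 mm⁴.
Inner void (subtracted): 112 × 232, A = 25 984 mm², y = 140 mm, Ī = 116 546 901 mm⁴.
By symmetry the centroid is at mid-height, ȳ = 140 mm.
All pieces are centred on the centroidal x-axis, so I = ΣĪ (holes subtracted) = 176 146 432 mm⁴.
Repeating about the centroidal y-axis gives I_y = 68 411 392 mm⁴.
Polar second moment: J = I_x + I_y = 244 557 824 mm⁴.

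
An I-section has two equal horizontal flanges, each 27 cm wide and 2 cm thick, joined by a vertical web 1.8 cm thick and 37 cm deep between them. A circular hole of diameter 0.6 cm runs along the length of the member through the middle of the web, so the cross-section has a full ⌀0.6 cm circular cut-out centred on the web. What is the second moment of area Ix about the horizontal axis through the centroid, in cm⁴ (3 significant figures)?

Ix ≈ 4.87 × 10⁴ cm⁴

Treat the section as a set of non-overlapping primitives; coordinates are from the bounding-box lower-left.
Bottom flange: 27 × 2, A = 54 cm², y = 1 cm, Ī = 18 cm⁴.
Web: 1.8 × 37, A = 66.6 cm², y = 20.5 cm, Ī = 7 598 cm⁴.
Top flange: 27 × 2, A = 54 cm², y = 40 cm, Ī = 18 cm⁴.
Hole (subtracted): ⌀0.6, A = 0.28274 cm², y = 20.5 cm, Ī = 0.0063617 cm⁴.
By symmetry the centroid is at mid-height, ȳ = 20.5 cm.
Transfer each piece to the horizontal axis through the centroid using Ī + A·d² with d = y − 20.5:
  bottom flange: d = -19.5 cm → contributes +20 552 cm⁴
  web: d = 0 cm → contributes +7 598 cm⁴
  top flange: d = 19.5 cm → contributes +20 552 cm⁴
  hole: d = 0 cm → contributes −0.0063617 cm⁴
Total I = 48 701 cm⁴.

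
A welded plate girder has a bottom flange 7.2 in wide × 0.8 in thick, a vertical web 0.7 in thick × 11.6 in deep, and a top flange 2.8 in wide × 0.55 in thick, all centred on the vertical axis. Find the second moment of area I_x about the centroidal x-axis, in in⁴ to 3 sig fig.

Split into non-overlapping primitives; take the origin at the lower-left of the bounding box.
Bottom plate: 7.2 × 0.8, A = 5.76 in², y = 0.4 in, Ī = 0.3072 in⁴.
Web plate: 0.7 × 11.6, A = 8.12 in², y = 6.6 in, Ī = 91.052 in⁴.
Top plate: 2.8 × 0.55, A = 1.54 in², y = 12.675 in, Ī = 0.038821 in⁴.
Centroid: ȳ = ΣA·y / ΣA = 4.8908 in.
Transfer each piece to the centroidal x-axis using Ī + A·d² with d = y − 4.8908:
  bottom plate: d = -4.4908 in → contributes +116.47 in⁴
  web plate: d = 1.7092 in → contributes +114.77 in⁴
  top plate: d = 7.7842 in → contributes +93.354 in⁴
Total I = 324.6 in⁴.

I_x ≈ 325 in⁴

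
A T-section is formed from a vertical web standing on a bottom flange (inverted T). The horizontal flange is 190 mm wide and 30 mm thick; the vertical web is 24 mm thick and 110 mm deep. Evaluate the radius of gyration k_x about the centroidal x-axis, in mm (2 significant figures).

k_x ≈ 38 mm

Break the section into simple shapes (no overlaps), measuring from the bottom-left corner of the bounding box.
Flange: 190 × 30, A = 5 700 mm², y = 15 mm, Ī = 427 500 mm⁴.
Web: 24 × 110, A = 2 640 mm², y = 85 mm, Ī = 2 662 000 mm⁴.
Centroid: ȳ = ΣA·y / ΣA = 37.16 mm.
Transfer each piece to the centroidal x-axis using Ī + A·d² with d = y − 37.16:
  flange: d = -22.16 mm → contributes +3 226 138 mm⁴
  web: d = 47.84 mm → contributes +8 704 513 mm⁴
Total I = 11 930 651 mm⁴.
Radius of gyration: k = √(I/A) = √(11 930 651 / 8 340) = 37.82 mm.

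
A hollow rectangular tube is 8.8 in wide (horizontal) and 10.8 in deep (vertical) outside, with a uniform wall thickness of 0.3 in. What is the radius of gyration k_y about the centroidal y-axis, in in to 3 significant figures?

Treat the section as a set of non-overlapping primitives; coordinates are from the bounding-box lower-left.
Outer rectangle: 8.8 × 10.8, A = 95.04 in², x = 4.4 in, Ī = 613.32 in⁴.
Inner void (subtracted): 8.2 × 10.2, A = 83.64 in², x = 4.4 in, Ī = 468.66 in⁴.
By symmetry the centroid is at mid-width, x̄ = 4.4 in.
All pieces are centred on the centroidal y-axis, so I = ΣĪ (holes subtracted) = 144.66 in⁴.
Radius of gyration: k = √(I/A) = √(144.66 / 11.4) = 3.5623 in.

k_y ≈ 3.56 in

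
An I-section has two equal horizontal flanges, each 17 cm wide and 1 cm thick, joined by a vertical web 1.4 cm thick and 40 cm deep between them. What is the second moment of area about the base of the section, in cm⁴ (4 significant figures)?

I_base ≈ 6.145 × 10⁴ cm⁴

Split into non-overlapping primitives; take the origin at the lower-left of the bounding box.
Bottom flange: 17 × 1, A = 17 cm², y = 0.5 cm, Ī = 1.41667 cm⁴.
Web: 1.4 × 40, A = 56 cm², y = 21 cm, Ī = 7466.67 cm⁴.
Top flange: 17 × 1, A = 17 cm², y = 41.5 cm, Ī = 1.41667 cm⁴.
Transfer each piece to the bottom edge using Ī + A·d² with d = y − 0:
  bottom flange: d = 0.5 cm → contributes +5.66667 cm⁴
  web: d = 21 cm → contributes +32162.7 cm⁴
  top flange: d = 41.5 cm → contributes +29279.7 cm⁴
Total I = 61 448 cm⁴.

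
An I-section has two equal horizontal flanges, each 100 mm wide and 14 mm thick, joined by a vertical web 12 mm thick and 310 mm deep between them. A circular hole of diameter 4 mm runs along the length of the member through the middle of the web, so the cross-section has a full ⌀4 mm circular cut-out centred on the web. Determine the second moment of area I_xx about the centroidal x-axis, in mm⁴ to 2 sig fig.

I_xx ≈ 1.0 × 10⁸ mm⁴

Treat the section as a set of non-overlapping primitives; coordinates are from the bounding-box lower-left.
Bottom flange: 100 × 14, A = 1 400 mm², y = 7 mm, Ī = 22 867 mm⁴.
Web: 12 × 310, A = 3 720 mm², y = 169 mm, Ī = 29 791 000 mm⁴.
Top flange: 100 × 14, A = 1 400 mm², y = 331 mm, Ī = 22 867 mm⁴.
Hole (subtracted): ⌀4, A = 12.57 mm², y = 169 mm, Ī = 12.57 mm⁴.
By symmetry the centroid is at mid-height, ȳ = 169 mm.
Transfer each piece to the centroidal x-axis using Ī + A·d² with d = y − 169:
  bottom flange: d = -162 mm → contributes +36 764 467 mm⁴
  web: d = 0 mm → contributes +29 791 000 mm⁴
  top flange: d = 162 mm → contributes +36 764 467 mm⁴
  hole: d = 0 mm → contributes −12.57 mm⁴
Total I = 103 319 921 mm⁴.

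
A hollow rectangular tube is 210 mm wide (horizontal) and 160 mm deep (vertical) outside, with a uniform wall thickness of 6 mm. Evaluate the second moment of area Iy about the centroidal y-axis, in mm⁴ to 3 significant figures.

Iy ≈ 2.77 × 10⁷ mm⁴

Break the section into simple shapes (no overlaps), measuring from the bottom-left corner of the bounding box.
Outer rectangle: 210 × 160, A = 33 600 mm², x = 105 mm, Ī = 123 480 000 mm⁴.
Inner void (subtracted): 198 × 148, A = 29 304 mm², x = 105 mm, Ī = 95 736 168 mm⁴.
By symmetry the centroid is at mid-width, x̄ = 105 mm.
All pieces are centred on the centroidal y-axis, so I = ΣĪ (holes subtracted) = 27 743 832 mm⁴.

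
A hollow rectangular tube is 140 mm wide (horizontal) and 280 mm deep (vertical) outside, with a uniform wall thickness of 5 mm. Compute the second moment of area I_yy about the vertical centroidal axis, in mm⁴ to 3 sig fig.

I_yy ≈ 1.46 × 10⁷ mm⁴

Split into non-overlapping primitives; take the origin at the lower-left of the bounding box.
Outer rectangle: 140 × 280, A = 39 200 mm², x = 70 mm, Ī = 64 026 667 mm⁴.
Inner void (subtracted): 130 × 270, A = 35 100 mm², x = 70 mm, Ī = 49 432 500 mm⁴.
By symmetry the centroid is at mid-width, x̄ = 70 mm.
All pieces are centred on the vertical centroidal axis, so I = ΣĪ (holes subtracted) = 14 594 167 mm⁴.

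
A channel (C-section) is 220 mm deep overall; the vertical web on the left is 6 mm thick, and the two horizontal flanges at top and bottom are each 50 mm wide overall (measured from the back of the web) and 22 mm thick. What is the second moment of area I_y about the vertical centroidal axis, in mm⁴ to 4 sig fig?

Split into non-overlapping primitives; take the origin at the lower-left of the bounding box.
Web: 6 × 220, A = 1 320 mm², x = 3 mm, Ī = 3 960 mm⁴.
Top flange (beyond web): 44 × 22, A = 968 mm², x = 28 mm, Ī = 156 171 mm⁴.
Bottom flange (beyond web): 44 × 22, A = 968 mm², x = 28 mm, Ī = 156 171 mm⁴.
Centroid: x̄ = ΣA·x / ΣA = 17.8649 mm.
Transfer each piece to the vertical centroidal axis using Ī + A·d² with d = x − 17.8649:
  web: d = -14.8649 mm → contributes +295 633 mm⁴
  top flange (beyond web): d = 10.1351 mm → contributes +255 605 mm⁴
  bottom flange (beyond web): d = 10.1351 mm → contributes +255 605 mm⁴
Total I = 806 842 mm⁴.

I_y ≈ 8.068 × 10⁵ mm⁴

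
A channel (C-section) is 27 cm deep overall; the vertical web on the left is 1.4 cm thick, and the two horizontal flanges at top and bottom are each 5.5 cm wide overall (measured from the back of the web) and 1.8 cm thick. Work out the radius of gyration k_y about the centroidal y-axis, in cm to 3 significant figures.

k_y ≈ 1.43 cm

Split into non-overlapping primitives; take the origin at the lower-left of the bounding box.
Web: 1.4 × 27, A = 37.8 cm², x = 0.7 cm, Ī = 6.174 cm⁴.
Top flange (beyond web): 4.1 × 1.8, A = 7.38 cm², x = 3.45 cm, Ī = 10.338 cm⁴.
Bottom flange (beyond web): 4.1 × 1.8, A = 7.38 cm², x = 3.45 cm, Ī = 10.338 cm⁴.
Centroid: x̄ = ΣA·x / ΣA = 1.4723 cm.
Transfer each piece to the centroidal y-axis using Ī + A·d² with d = x − 1.4723:
  web: d = -0.77226 cm → contributes +28.717 cm⁴
  top flange (beyond web): d = 1.9777 cm → contributes +39.205 cm⁴
  bottom flange (beyond web): d = 1.9777 cm → contributes +39.205 cm⁴
Total I = 107.13 cm⁴.
Radius of gyration: k = √(I/A) = √(107.13 / 52.56) = 1.4276 cm.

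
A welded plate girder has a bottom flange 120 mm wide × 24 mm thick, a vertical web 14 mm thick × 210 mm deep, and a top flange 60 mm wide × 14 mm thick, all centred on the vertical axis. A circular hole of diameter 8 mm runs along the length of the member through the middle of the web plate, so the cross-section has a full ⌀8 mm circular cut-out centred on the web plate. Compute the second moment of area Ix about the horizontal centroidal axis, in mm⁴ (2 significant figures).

Treat the section as a set of non-overlapping primitives; coordinates are from the bounding-box lower-left.
Bottom plate: 120 × 24, A = 2 880 mm², y = 12 mm, Ī = 138 240 mm⁴.
Web plate: 14 × 210, A = 2 940 mm², y = 129 mm, Ī = 10 804 500 mm⁴.
Top plate: 60 × 14, A = 840 mm², y = 241 mm, Ī = 13 720 mm⁴.
Hole (subtracted): ⌀8, A = 50.27 mm², y = 129 mm, Ī = 201.1 mm⁴.
Centroid: ȳ = ΣA·y / ΣA = 92.25 mm.
Transfer each piece to the horizontal centroidal axis using Ī + A·d² with d = y − 92.25:
  bottom plate: d = -80.25 mm → contributes +18 687 560 mm⁴
  web plate: d = 36.75 mm → contributes +14 774 247 mm⁴
  top plate: d = 148.7 mm → contributes +18 598 984 mm⁴
  hole: d = 36.75 mm → contributes −68 072 mm⁴
Total I = 51 992 718 mm⁴.

Ix ≈ 5.2 × 10⁷ mm⁴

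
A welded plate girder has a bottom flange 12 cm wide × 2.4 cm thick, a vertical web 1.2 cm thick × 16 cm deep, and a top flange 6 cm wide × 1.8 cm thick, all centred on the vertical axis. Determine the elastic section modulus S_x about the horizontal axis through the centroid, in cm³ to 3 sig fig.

S_x ≈ 255 cm³

Split into non-overlapping primitives; take the origin at the lower-left of the bounding box.
Bottom plate: 12 × 2.4, A = 28.8 cm², y = 1.2 cm, Ī = 13.824 cm⁴.
Web plate: 1.2 × 16, A = 19.2 cm², y = 10.4 cm, Ī = 409.6 cm⁴.
Top plate: 6 × 1.8, A = 10.8 cm², y = 19.3 cm, Ī = 2.916 cm⁴.
Centroid: ȳ = ΣA·y / ΣA = 7.5286 cm.
Transfer each piece to the horizontal axis through the centroid using Ī + A·d² with d = y − 7.5286:
  bottom plate: d = -6.3286 cm → contributes +1167.3 cm⁴
  web plate: d = 2.8714 cm → contributes +567.91 cm⁴
  top plate: d = 11.771 cm → contributes +1499.4 cm⁴
Total I = 3234.6 cm⁴.
Extreme fibre distance c = 12.671 cm; S = I/c = 255.27 cm³.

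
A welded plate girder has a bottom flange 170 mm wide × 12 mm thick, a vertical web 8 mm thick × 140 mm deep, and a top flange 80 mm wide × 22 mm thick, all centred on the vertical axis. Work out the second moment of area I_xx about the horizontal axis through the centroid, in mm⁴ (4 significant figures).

Decompose the section into non-overlapping parts with the origin at the bottom-left of its bounding rectangle.
Bottom plate: 170 × 12, A = 2 040 mm², y = 6 mm, Ī = 24 480 mm⁴.
Web plate: 8 × 140, A = 1 120 mm², y = 82 mm, Ī = 1 829 333 mm⁴.
Top plate: 80 × 22, A = 1 760 mm², y = 163 mm, Ī = 70986.7 mm⁴.
Centroid: ȳ = ΣA·y / ΣA = 79.4634 mm.
Transfer each piece to the horizontal axis through the centroid using Ī + A·d² with d = y − 79.4634:
  bottom plate: d = -73.4634 mm → contributes +11 034 102 mm⁴
  web plate: d = 2.53659 mm → contributes +1 836 540 mm⁴
  top plate: d = 83.5366 mm → contributes +12 352 902 mm⁴
Total I = 25 223 543 mm⁴.

I_xx ≈ 2.522 × 10⁷ mm⁴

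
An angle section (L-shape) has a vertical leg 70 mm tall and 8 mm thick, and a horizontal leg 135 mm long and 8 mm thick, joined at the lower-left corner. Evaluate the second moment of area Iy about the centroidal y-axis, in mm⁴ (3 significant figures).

Split into non-overlapping primitives; take the origin at the lower-left of the bounding box.
Vertical leg: 8 × 70, A = 560 mm², x = 4 mm, Ī = 2986.7 mm⁴.
Horizontal leg (remainder): 127 × 8, A = 1 016 mm², x = 71.5 mm, Ī = 1 365 589 mm⁴.
Centroid: x̄ = ΣA·x / ΣA = 47.515 mm.
Transfer each piece to the centroidal y-axis using Ī + A·d² with d = x − 47.515:
  vertical leg: d = -43.515 mm → contributes +1 063 389 mm⁴
  horizontal leg (remainder): d = 23.985 mm → contributes +1 950 062 mm⁴
Total I = 3 013 451 mm⁴.

Iy ≈ 3.01 × 10⁶ mm⁴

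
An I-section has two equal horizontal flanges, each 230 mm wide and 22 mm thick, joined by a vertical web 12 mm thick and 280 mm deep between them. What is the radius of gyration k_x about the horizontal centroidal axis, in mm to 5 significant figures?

k_x ≈ 137.03 mm

Break the section into simple shapes (no overlaps), measuring from the bottom-left corner of the bounding box.
Bottom flange: 230 × 22, A = 5 060 mm², y = 11 mm, Ī = 204086.7 mm⁴.
Web: 12 × 280, A = 3 360 mm², y = 162 mm, Ī = 21 952 000 mm⁴.
Top flange: 230 × 22, A = 5 060 mm², y = 313 mm, Ī = 204086.7 mm⁴.
By symmetry the centroid is at mid-height, ȳ = 162 mm.
Transfer each piece to the horizontal centroidal axis using Ī + A·d² with d = y − 162:
  bottom flange: d = -151 mm → contributes +115 577 147 mm⁴
  web: d = 0 mm → contributes +21 952 000 mm⁴
  top flange: d = 151 mm → contributes +115 577 147 mm⁴
Total I = 253 106 293 mm⁴.
Radius of gyration: k = √(I/A) = √(253 106 293 / 13 480) = 137.0271 mm.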